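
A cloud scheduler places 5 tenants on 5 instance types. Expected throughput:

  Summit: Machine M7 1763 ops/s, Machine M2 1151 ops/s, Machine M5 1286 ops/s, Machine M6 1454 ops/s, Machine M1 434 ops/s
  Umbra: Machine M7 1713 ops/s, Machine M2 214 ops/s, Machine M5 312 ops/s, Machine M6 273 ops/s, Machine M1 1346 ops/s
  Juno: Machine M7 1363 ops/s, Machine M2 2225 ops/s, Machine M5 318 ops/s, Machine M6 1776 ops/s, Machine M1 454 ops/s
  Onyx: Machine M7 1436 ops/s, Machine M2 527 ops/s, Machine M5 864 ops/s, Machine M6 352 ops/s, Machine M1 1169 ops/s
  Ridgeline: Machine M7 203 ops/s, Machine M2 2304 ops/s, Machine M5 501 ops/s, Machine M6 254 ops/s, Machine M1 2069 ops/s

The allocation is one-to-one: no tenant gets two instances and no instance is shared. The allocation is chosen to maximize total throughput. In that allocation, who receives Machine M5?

Optimal: Summit→Machine M6 (1454 ops/s), Umbra→Machine M7 (1713 ops/s), Juno→Machine M2 (2225 ops/s), Onyx→Machine M5 (864 ops/s), Ridgeline→Machine M1 (2069 ops/s) — total 1454+1713+2225+864+2069 = 8325 ops/s.
Next-best assignment: Summit→Machine M5, Umbra→Machine M7, Juno→Machine M6, Onyx→Machine M1, Ridgeline→Machine M2 = 8248 ops/s.
Swapping Ridgeline↔Summit (Ridgeline→Machine M6 254 ops/s, Summit→Machine M1 434 ops/s) loses 2835.
Checked against all permutations: 8325 ops/s is optimal.
Onyx's own top instance is Machine M7 (1436 ops/s), but forcing Onyx→Machine M7 and reassigning the rest optimally gives only 8148 ops/s — worse by 177.

Onyx receives Machine M5.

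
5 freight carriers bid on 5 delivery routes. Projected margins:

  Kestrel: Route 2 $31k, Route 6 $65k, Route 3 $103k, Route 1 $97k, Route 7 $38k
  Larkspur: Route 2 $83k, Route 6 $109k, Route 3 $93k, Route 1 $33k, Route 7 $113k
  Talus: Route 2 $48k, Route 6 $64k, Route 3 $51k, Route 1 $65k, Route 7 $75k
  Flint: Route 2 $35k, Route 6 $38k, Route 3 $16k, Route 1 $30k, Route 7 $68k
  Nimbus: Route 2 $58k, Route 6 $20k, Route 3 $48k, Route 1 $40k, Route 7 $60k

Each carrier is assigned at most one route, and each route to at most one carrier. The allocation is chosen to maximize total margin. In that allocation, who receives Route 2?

Optimal: Kestrel→Route 3 ($103k), Larkspur→Route 6 ($109k), Talus→Route 1 ($65k), Flint→Route 7 ($68k), Nimbus→Route 2 ($58k) — total 103+109+65+68+58 = $403k.
No other one-to-one assignment exceeds $403k.
Nimbus's own top route is Route 7 ($60k), but forcing Nimbus→Route 7 and reassigning the rest optimally gives only $372k — worse by 31.

Nimbus receives Route 2.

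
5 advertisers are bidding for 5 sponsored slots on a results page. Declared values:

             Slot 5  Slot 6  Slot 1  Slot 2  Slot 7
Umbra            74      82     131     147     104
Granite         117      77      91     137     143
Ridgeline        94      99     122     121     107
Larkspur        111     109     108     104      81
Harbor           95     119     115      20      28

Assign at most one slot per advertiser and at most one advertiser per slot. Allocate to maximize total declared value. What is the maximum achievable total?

This is a one-to-one assignment (maximum-weight bipartite matching).
Optimal: Umbra→Slot 2 ($147), Granite→Slot 7 ($143), Ridgeline→Slot 1 ($122), Larkspur→Slot 5 ($111), Harbor→Slot 6 ($119) — total 147+143+122+111+119 = $642.
Column-greedy (each slot in turn goes to its best remaining advertiser) gives $569, worse by 73.
Swapping Granite↔Umbra (Granite→Slot 2 $137, Umbra→Slot 7 $104) loses 49.
Every other assignment is strictly worse.

Maximum total: $642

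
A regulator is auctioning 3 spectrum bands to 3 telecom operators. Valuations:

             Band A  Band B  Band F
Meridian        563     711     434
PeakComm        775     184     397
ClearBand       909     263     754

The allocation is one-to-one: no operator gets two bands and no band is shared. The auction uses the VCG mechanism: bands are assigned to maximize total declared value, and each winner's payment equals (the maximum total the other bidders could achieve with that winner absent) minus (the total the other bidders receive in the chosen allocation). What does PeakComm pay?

Efficient allocation: Meridian→Band B ($711M), PeakComm→Band A ($775M), ClearBand→Band F ($754M); total welfare W = $2240M.
PeakComm receives Band A at value $775M, so the others get W − 775 = $1465M.
Without PeakComm: best allocation of the remaining 2 bidders over all 3 bands is Meridian→Band B ($711M), ClearBand→Band A ($909M), total $1620M.
VCG payment = (others' best without PeakComm) − (others' welfare with PeakComm) = 1620 − 1465 = $155M.

PeakComm pays $155M.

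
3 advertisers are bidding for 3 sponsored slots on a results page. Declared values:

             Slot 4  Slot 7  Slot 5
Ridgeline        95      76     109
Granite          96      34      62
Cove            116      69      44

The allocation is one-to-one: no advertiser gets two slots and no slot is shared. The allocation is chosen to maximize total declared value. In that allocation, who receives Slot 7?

Cove receives Slot 7.

Treat this as an assignment problem: match each advertiser to one slot.
Optimal: Ridgeline→Slot 5 ($109), Granite→Slot 4 ($96), Cove→Slot 7 ($69) — total 109+96+69 = $274.
Column-greedy (each slot in turn goes to its best remaining advertiser) gives $254, worse by 20.
Cove's own top slot is Slot 4 ($116), but forcing Cove→Slot 4 and reassigning the rest optimally gives only $259 — worse by 15.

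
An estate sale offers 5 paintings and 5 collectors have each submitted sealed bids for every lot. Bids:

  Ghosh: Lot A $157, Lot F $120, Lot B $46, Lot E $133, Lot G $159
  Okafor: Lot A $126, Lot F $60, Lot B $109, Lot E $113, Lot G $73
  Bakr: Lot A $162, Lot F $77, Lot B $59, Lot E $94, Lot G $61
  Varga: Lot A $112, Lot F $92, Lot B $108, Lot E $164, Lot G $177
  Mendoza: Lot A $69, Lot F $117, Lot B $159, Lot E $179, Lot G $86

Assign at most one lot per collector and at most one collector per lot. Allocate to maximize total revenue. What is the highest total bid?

Maximum total: $747

Optimal: Ghosh→Lot F ($120), Okafor→Lot B ($109), Bakr→Lot A ($162), Varga→Lot G ($177), Mendoza→Lot E ($179) — total 120+109+162+177+179 = $747.
Column-greedy (each lot in turn goes to its best remaining collector) gives $678, worse by 69.
Swapping Okafor↔Varga (Okafor→Lot G $73, Varga→Lot B $108) loses 105.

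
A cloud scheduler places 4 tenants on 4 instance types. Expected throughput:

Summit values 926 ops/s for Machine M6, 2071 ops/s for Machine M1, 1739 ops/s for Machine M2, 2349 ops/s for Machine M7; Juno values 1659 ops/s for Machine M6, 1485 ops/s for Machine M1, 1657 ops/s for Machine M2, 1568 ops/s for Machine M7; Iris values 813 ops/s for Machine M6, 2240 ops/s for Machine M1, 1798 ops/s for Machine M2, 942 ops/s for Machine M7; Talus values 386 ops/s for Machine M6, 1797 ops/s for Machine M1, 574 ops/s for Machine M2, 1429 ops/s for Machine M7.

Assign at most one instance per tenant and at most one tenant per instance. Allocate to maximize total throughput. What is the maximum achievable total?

This is the linear assignment problem.
Optimal: Summit→Machine M7 (2349 ops/s), Juno→Machine M6 (1659 ops/s), Iris→Machine M2 (1798 ops/s), Talus→Machine M1 (1797 ops/s) — total 2349+1659+1798+1797 = 7603 ops/s.
Swapping Iris↔Juno (Iris→Machine M6 813 ops/s, Juno→Machine M2 1657 ops/s) loses 987.
No other one-to-one assignment exceeds 7603 ops/s.

Maximum total: 7603 ops/s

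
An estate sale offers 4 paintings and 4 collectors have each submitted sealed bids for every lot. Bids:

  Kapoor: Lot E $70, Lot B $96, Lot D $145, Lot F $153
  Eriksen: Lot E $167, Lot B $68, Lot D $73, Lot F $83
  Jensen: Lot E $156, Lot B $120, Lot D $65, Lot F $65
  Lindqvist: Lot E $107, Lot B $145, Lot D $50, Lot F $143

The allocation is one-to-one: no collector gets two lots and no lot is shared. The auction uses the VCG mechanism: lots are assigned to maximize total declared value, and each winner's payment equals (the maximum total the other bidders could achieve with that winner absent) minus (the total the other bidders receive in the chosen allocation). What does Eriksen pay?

Efficient allocation: Kapoor→Lot D ($145), Eriksen→Lot E ($167), Jensen→Lot B ($120), Lindqvist→Lot F ($143); total welfare W = $575.
Eriksen receives Lot E at value $167, so the others get W − 167 = $408.
Without Eriksen: best allocation of the remaining 3 bidders over all 4 lots is Kapoor→Lot F ($153), Jensen→Lot E ($156), Lindqvist→Lot B ($145), total $454.
VCG payment = (others' best without Eriksen) − (others' welfare with Eriksen) = 454 − 408 = $46.

Eriksen pays $46.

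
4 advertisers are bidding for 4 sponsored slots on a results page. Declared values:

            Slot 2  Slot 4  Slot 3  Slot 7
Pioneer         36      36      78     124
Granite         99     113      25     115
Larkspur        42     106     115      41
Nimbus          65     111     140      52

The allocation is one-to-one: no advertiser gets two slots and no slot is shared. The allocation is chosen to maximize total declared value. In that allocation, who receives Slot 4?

Optimal: Pioneer→Slot 7 ($124), Granite→Slot 2 ($99), Larkspur→Slot 4 ($106), Nimbus→Slot 3 ($140) — total 124+99+106+140 = $469.
Max-entry greedy (repeatedly take the single best remaining cell) gives $419, worse by 50.
Next-best assignment: Pioneer→Slot 7, Granite→Slot 2, Larkspur→Slot 3, Nimbus→Slot 4 = $449.
Larkspur's own top slot is Slot 3 ($115), but forcing Larkspur→Slot 3 and reassigning the rest optimally gives only $449 — worse by 20.

Larkspur receives Slot 4.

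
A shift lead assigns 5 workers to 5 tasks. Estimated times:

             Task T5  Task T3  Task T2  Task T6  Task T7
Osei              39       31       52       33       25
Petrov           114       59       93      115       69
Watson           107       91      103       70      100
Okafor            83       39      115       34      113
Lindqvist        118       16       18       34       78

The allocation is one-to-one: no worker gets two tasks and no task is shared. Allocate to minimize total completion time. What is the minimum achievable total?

Min total: 235 min

This is the linear assignment problem.
Optimal: Osei→Task T5 (39 min), Petrov→Task T7 (69 min), Watson→Task T6 (70 min), Okafor→Task T3 (39 min), Lindqvist→Task T2 (18 min) — total 39+69+70+39+18 = 235 min.
Next-best assignment: Osei→Task T7, Petrov→Task T3, Watson→Task T5, Okafor→Task T6, Lindqvist→Task T2 = 243 min.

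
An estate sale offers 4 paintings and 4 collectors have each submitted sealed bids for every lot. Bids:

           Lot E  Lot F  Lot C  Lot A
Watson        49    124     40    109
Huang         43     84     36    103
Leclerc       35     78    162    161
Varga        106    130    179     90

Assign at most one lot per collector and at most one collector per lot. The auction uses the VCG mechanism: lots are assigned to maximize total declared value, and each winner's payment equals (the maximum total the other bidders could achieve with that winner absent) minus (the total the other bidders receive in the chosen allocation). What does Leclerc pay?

Efficient allocation: Watson→Lot F ($124), Huang→Lot E ($43), Leclerc→Lot A ($161), Varga→Lot C ($179); total welfare W = $507.
Leclerc receives Lot A at value $161, so the others get W − 161 = $346.
Without Leclerc: best allocation of the remaining 3 bidders over all 4 lots is Watson→Lot F ($124), Huang→Lot A ($103), Varga→Lot C ($179), total $406.
VCG payment = (others' best without Leclerc) − (others' welfare with Leclerc) = 406 − 346 = $60.

Leclerc pays $60.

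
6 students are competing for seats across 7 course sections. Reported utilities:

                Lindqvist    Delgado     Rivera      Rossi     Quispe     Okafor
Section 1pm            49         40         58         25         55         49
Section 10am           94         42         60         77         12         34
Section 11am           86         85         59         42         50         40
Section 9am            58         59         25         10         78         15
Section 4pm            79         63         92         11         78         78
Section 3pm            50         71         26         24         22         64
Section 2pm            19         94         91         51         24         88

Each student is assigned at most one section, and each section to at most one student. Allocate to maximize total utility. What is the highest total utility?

Max total: 492 points

Treat this as an assignment problem: match each student to one section.
Optimal: Lindqvist→Section 11am (86 points), Delgado→Section 3pm (71 points), Rivera→Section 4pm (92 points), Rossi→Section 10am (77 points), Quispe→Section 9am (78 points), Okafor→Section 2pm (88 points) — total 86+71+92+77+78+88 = 492 points.
Column-greedy (each section in turn goes to its best remaining student) gives 417 points, worse by 75.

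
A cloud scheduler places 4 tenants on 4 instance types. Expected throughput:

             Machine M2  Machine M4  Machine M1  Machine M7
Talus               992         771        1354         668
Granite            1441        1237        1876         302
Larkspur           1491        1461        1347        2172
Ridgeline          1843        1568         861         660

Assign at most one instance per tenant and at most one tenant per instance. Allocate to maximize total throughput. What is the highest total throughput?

Optimal: Talus→Machine M4 (771 ops/s), Granite→Machine M1 (1876 ops/s), Larkspur→Machine M7 (2172 ops/s), Ridgeline→Machine M2 (1843 ops/s) — total 771+1876+2172+1843 = 6662 ops/s.
Column-greedy (each instance in turn goes to its best remaining tenant) gives 5848 ops/s, worse by 814.
Next-best assignment: Talus→Machine M2, Granite→Machine M1, Larkspur→Machine M7, Ridgeline→Machine M4 = 6608 ops/s.

Max total: 6662 ops/s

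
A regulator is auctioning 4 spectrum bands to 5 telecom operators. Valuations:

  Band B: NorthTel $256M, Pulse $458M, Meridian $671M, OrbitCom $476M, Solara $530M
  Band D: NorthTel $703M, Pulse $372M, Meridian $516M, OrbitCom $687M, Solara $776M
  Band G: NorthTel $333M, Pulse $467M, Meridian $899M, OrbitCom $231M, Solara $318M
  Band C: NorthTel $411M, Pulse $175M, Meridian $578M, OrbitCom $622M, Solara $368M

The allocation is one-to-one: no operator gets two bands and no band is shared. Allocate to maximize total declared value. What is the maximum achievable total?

Maximum total: $2755M

Optimal: Pulse→Band B ($458M), Solara→Band D ($776M), Meridian→Band G ($899M), OrbitCom→Band C ($622M) — total 458+776+899+622 = $2755M.
Column-greedy (each band in turn goes to its best remaining operator) gives $2536M, worse by 219.
Next-best assignment: Solara→Band B, NorthTel→Band D, Meridian→Band G, OrbitCom→Band C = $2754M.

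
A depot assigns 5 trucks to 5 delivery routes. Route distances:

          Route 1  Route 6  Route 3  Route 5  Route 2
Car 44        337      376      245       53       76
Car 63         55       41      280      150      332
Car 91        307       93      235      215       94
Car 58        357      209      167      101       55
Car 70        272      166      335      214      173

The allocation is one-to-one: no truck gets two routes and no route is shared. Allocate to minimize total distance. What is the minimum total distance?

Minimum total: 535 km

Optimal: Car 44→Route 5 (53 km), Car 63→Route 1 (55 km), Car 91→Route 2 (94 km), Car 58→Route 3 (167 km), Car 70→Route 6 (166 km) — total 53+55+94+167+166 = 535 km.
Row-greedy (each truck in turn takes its cheapest remaining route) gives 627 km, worse by 92.
Next-best assignment: Car 44→Route 5, Car 63→Route 1, Car 91→Route 6, Car 58→Route 3, Car 70→Route 2 = 541 km.
Swapping Car 63↔Car 70 (Car 63→Route 6 41 km, Car 70→Route 1 272 km) adds 92.
No other one-to-one assignment undercuts 535 km.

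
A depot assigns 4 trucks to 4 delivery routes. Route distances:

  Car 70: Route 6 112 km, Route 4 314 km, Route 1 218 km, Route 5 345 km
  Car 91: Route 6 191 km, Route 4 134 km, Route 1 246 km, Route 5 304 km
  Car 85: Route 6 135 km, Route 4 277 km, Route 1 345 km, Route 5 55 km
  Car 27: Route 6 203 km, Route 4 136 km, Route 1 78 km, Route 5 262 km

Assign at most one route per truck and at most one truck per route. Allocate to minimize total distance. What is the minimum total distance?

Minimum total: 379 km

Optimal: Car 70→Route 6 (112 km), Car 91→Route 4 (134 km), Car 85→Route 5 (55 km), Car 27→Route 1 (78 km) — total 112+134+55+78 = 379 km.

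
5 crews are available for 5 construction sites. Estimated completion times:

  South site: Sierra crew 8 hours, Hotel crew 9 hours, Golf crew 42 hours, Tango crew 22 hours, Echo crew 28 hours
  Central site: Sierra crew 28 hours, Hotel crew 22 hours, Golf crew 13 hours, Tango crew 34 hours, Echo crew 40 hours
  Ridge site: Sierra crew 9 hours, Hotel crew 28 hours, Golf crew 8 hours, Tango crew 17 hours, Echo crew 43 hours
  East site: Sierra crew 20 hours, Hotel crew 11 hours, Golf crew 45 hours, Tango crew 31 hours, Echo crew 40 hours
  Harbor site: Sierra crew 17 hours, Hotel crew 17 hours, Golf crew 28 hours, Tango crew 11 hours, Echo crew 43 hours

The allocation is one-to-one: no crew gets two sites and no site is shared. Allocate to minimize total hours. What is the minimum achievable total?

Min total: 72 hours

This is the linear assignment problem.
Optimal: Sierra crew→Ridge site (9 hours), Hotel crew→East site (11 hours), Golf crew→Central site (13 hours), Tango crew→Harbor site (11 hours), Echo crew→South site (28 hours) — total 9+11+13+11+28 = 72 hours.
Row-greedy (each crew in turn takes its cheapest remaining site) gives 78 hours, worse by 6.
No other one-to-one assignment undercuts 72 hours.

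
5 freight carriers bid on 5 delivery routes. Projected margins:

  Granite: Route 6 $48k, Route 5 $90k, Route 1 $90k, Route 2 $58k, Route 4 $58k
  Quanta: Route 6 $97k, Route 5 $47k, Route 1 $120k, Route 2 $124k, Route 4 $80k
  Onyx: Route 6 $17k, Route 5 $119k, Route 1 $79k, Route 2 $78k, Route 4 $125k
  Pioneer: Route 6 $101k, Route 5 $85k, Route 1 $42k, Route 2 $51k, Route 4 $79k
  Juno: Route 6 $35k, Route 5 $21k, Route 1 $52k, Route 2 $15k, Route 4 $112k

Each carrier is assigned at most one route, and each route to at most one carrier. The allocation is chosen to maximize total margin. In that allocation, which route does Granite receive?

Granite receives Route 1.

Optimal: Granite→Route 1 ($90k), Quanta→Route 2 ($124k), Onyx→Route 5 ($119k), Pioneer→Route 6 ($101k), Juno→Route 4 ($112k) — total 90+124+119+101+112 = $546k.
Granite's own top route is Route 5 ($90k), but forcing Granite→Route 5 and reassigning the rest optimally gives only $506k — worse by 40.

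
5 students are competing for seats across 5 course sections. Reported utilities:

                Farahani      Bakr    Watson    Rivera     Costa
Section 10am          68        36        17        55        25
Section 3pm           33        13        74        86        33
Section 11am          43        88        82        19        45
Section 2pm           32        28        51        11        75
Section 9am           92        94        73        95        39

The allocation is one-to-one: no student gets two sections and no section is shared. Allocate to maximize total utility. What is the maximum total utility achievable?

Maximum total: 405 points

Optimal: Farahani→Section 10am (68 points), Bakr→Section 9am (94 points), Watson→Section 11am (82 points), Rivera→Section 3pm (86 points), Costa→Section 2pm (75 points) — total 68+94+82+86+75 = 405 points.
Max-entry greedy (repeatedly take the single best remaining cell) gives 400 points, worse by 5.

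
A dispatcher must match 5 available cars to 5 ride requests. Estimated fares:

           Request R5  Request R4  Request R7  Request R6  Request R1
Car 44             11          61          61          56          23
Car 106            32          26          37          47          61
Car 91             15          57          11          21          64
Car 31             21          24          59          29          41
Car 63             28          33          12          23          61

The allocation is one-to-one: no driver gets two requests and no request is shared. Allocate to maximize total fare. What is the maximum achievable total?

Maximum total: $265

Treat this as an assignment problem: match each driver to one request.
Optimal: Car 44→Request R6 ($56), Car 106→Request R5 ($32), Car 91→Request R4 ($57), Car 31→Request R7 ($59), Car 63→Request R1 ($61) — total 56+32+57+59+61 = $265.
Column-greedy (each request in turn goes to its best remaining driver) gives $239, worse by 26.
Next-best assignment: Car 44→Request R6, Car 106→Request R1, Car 91→Request R4, Car 31→Request R7, Car 63→Request R5 = $261.
Swapping Car 106↔Car 44 (Car 106→Request R6 $47, Car 44→Request R5 $11) loses 30.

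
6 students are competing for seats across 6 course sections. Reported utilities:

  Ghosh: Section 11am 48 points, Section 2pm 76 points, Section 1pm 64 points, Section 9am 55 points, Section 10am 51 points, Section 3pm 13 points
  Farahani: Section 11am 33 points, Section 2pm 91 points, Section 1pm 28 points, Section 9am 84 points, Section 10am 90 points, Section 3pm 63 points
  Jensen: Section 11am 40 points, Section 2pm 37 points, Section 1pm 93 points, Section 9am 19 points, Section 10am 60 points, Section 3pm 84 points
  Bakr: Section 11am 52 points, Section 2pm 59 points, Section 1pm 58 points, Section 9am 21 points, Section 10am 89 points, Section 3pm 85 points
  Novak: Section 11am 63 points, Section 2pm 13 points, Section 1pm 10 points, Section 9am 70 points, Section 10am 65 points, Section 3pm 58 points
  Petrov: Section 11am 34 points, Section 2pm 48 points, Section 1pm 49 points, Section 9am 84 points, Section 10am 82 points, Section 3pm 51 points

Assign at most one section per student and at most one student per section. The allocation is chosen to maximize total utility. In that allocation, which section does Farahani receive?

Optimal: Ghosh→Section 2pm (76 points), Farahani→Section 10am (90 points), Jensen→Section 1pm (93 points), Bakr→Section 3pm (85 points), Novak→Section 11am (63 points), Petrov→Section 9am (84 points) — total 76+90+93+85+63+84 = 491 points.
Row-greedy (each student in turn takes its best remaining section) gives 448 points, worse by 43.
Farahani's own top section is Section 2pm (91 points), but forcing Farahani→Section 2pm and reassigning the rest optimally gives only 475 points — worse by 16.

Farahani receives Section 10am.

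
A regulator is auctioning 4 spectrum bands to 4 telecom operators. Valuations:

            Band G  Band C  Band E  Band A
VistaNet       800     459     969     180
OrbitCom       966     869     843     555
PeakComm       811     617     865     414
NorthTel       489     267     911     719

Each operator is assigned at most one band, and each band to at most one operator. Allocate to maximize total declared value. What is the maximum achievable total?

Optimal: VistaNet→Band E ($969M), OrbitCom→Band C ($869M), PeakComm→Band G ($811M), NorthTel→Band A ($719M) — total 969+869+811+719 = $3368M.
Column-greedy (each band in turn goes to its best remaining operator) gives $3271M, worse by 97.

Maximum total: $3368M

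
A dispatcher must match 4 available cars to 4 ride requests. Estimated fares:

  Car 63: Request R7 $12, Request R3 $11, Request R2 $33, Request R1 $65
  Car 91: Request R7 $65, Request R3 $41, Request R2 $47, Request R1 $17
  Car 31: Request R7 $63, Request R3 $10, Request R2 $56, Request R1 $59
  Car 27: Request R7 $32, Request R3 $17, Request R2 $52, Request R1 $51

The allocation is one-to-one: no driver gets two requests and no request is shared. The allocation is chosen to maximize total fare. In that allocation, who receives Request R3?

Car 91 receives Request R3.

This is a one-to-one assignment (maximum-weight bipartite matching).
Optimal: Car 63→Request R1 ($65), Car 91→Request R3 ($41), Car 31→Request R7 ($63), Car 27→Request R2 ($52) — total 65+41+63+52 = $221.
Row-greedy (each driver in turn takes its best remaining request) gives $203, worse by 18.
Car 91's own top request is Request R7 ($65), but forcing Car 91→Request R7 and reassigning the rest optimally gives only $203 — worse by 18.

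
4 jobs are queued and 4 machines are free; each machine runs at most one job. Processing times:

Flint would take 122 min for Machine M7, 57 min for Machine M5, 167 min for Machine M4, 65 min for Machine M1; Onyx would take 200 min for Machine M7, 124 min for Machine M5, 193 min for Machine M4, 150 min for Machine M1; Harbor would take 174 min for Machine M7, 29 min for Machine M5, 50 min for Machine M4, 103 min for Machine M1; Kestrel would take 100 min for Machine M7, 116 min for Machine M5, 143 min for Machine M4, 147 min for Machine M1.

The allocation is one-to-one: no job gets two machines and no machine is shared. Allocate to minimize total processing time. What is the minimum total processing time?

Min total: 339 min

This is the linear assignment problem.
Optimal: Flint→Machine M1 (65 min), Onyx→Machine M5 (124 min), Harbor→Machine M4 (50 min), Kestrel→Machine M7 (100 min) — total 65+124+50+100 = 339 min.
Row-greedy (each job in turn takes its cheapest remaining machine) gives 357 min, worse by 18.
Next-best assignment: Flint→Machine M5, Onyx→Machine M1, Harbor→Machine M4, Kestrel→Machine M7 = 357 min.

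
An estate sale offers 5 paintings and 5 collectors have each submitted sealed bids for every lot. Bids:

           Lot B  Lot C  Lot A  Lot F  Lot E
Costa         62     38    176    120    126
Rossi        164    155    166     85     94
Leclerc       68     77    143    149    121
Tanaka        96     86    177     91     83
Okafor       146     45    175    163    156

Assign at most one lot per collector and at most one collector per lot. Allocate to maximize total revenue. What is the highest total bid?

Max total: $753

Optimal: Costa→Lot E ($126), Rossi→Lot C ($155), Leclerc→Lot F ($149), Tanaka→Lot A ($177), Okafor→Lot B ($146) — total 126+155+149+177+146 = $753.
Row-greedy (each collector in turn takes its best remaining lot) gives $731, worse by 22.
Next-best assignment: Costa→Lot A, Rossi→Lot C, Leclerc→Lot F, Tanaka→Lot B, Okafor→Lot E = $732.
No other one-to-one assignment exceeds $753.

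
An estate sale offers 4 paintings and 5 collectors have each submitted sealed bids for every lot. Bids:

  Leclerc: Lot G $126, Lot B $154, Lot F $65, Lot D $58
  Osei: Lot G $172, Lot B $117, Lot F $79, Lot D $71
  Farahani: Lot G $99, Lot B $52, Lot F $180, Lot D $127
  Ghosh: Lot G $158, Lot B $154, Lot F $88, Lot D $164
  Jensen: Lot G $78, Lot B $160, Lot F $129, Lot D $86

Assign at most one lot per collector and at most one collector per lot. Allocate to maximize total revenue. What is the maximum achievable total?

Optimal: Osei→Lot G ($172), Jensen→Lot B ($160), Farahani→Lot F ($180), Ghosh→Lot D ($164) — total 172+160+180+164 = $676.
Row-greedy (each collector in turn takes its best remaining lot) gives $670, worse by 6.
Next-best assignment: Osei→Lot G, Leclerc→Lot B, Farahani→Lot F, Ghosh→Lot D = $670.
Every other assignment is strictly worse.

Max total: $676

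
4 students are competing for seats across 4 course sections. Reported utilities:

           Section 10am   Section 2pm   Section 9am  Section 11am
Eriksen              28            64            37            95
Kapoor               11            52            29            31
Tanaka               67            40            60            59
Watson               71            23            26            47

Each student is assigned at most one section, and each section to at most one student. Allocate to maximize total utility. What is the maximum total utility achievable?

Treat this as an assignment problem: match each student to one section.
Optimal: Eriksen→Section 11am (95 points), Kapoor→Section 2pm (52 points), Tanaka→Section 9am (60 points), Watson→Section 10am (71 points) — total 95+52+60+71 = 278 points.
Swapping Eriksen↔Kapoor (Eriksen→Section 2pm 64 points, Kapoor→Section 11am 31 points) loses 52.

Max total: 278 points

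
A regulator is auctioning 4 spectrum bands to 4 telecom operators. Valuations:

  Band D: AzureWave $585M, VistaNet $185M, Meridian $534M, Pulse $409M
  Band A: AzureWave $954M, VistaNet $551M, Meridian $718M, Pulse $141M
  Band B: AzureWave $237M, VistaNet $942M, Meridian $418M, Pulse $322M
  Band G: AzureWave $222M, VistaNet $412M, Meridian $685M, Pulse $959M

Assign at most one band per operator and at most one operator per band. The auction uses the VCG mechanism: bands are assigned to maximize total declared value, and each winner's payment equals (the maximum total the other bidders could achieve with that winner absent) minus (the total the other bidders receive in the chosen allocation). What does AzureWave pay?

AzureWave pays $184M.

Efficient allocation: AzureWave→Band A ($954M), VistaNet→Band B ($942M), Meridian→Band D ($534M), Pulse→Band G ($959M); total welfare W = $3389M.
AzureWave receives Band A at value $954M, so the others get W − 954 = $2435M.
Without AzureWave: best allocation of the remaining 3 bidders over all 4 bands is VistaNet→Band B ($942M), Meridian→Band A ($718M), Pulse→Band G ($959M), total $2619M.
VCG payment = (others' best without AzureWave) − (others' welfare with AzureWave) = 2619 − 2435 = $184M.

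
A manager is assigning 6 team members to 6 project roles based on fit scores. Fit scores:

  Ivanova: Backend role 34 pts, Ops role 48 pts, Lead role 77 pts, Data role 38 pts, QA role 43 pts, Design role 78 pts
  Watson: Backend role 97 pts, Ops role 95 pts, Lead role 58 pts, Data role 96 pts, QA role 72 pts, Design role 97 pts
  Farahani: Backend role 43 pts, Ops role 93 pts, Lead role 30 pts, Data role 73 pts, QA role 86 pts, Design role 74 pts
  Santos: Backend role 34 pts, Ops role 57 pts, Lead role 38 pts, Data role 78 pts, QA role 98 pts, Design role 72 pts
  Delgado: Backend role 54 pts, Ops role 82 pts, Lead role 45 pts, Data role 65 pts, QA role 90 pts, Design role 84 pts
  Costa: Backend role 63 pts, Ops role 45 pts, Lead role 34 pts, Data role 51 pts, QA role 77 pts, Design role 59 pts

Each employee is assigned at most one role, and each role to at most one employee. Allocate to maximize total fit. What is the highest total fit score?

Optimal: Ivanova→Lead role (77 pts), Watson→Data role (96 pts), Farahani→Ops role (93 pts), Santos→QA role (98 pts), Delgado→Design role (84 pts), Costa→Backend role (63 pts) — total 77+96+93+98+84+63 = 511 pts.
Max-entry greedy (repeatedly take the single best remaining cell) gives 500 pts, worse by 11.
Next-best assignment: Ivanova→Lead role, Watson→Backend role, Farahani→Ops role, Santos→Data role, Delgado→Design role, Costa→QA role = 506 pts.
Swapping Santos↔Delgado (Santos→Design role 72 pts, Delgado→QA role 90 pts) loses 20.
Every other assignment is strictly worse.

Maximum total: 511 pts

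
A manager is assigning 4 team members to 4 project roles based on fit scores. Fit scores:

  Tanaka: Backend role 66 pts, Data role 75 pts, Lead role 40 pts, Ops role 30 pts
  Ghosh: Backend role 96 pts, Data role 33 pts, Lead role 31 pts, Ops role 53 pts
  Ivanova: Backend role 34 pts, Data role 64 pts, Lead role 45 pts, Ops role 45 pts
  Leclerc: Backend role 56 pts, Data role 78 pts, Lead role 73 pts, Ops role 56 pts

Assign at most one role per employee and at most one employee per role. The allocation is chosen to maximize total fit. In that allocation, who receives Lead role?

Leclerc receives Lead role.

Optimal: Tanaka→Data role (75 pts), Ghosh→Backend role (96 pts), Ivanova→Ops role (45 pts), Leclerc→Lead role (73 pts) — total 75+96+45+73 = 289 pts.
Column-greedy (each role in turn goes to its best remaining employee) gives 249 pts, worse by 40.
Next-best assignment: Tanaka→Data role, Ghosh→Backend role, Ivanova→Lead role, Leclerc→Ops role = 272 pts.
Leclerc's own top role is Data role (78 pts), but forcing Leclerc→Data role and reassigning the rest optimally gives only 259 pts — worse by 30.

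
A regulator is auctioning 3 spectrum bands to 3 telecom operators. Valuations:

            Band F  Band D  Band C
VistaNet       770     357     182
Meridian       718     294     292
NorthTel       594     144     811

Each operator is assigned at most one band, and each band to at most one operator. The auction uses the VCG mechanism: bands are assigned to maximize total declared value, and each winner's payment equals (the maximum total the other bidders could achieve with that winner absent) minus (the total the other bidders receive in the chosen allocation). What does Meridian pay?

Efficient allocation: VistaNet→Band D ($357M), Meridian→Band F ($718M), NorthTel→Band C ($811M); total welfare W = $1886M.
Meridian receives Band F at value $718M, so the others get W − 718 = $1168M.
Without Meridian: best allocation of the remaining 2 bidders over all 3 bands is VistaNet→Band F ($770M), NorthTel→Band C ($811M), total $1581M.
VCG payment = (others' best without Meridian) − (others' welfare with Meridian) = 1581 − 1168 = $413M.

Meridian pays $413M.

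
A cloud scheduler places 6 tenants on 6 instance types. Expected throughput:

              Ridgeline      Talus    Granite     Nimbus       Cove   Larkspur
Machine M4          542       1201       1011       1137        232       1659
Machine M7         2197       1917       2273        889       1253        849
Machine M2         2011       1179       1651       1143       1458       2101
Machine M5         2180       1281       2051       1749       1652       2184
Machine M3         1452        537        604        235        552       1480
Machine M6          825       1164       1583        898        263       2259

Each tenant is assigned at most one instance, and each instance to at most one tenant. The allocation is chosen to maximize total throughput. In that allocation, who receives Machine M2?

Cove receives Machine M2.

Optimal: Ridgeline→Machine M3 (1452 ops/s), Talus→Machine M4 (1201 ops/s), Granite→Machine M7 (2273 ops/s), Nimbus→Machine M5 (1749 ops/s), Cove→Machine M2 (1458 ops/s), Larkspur→Machine M6 (2259 ops/s) — total 1452+1201+2273+1749+1458+2259 = 10392 ops/s.
Row-greedy (each tenant in turn takes its best remaining instance) gives 9077 ops/s, worse by 1315.
Next-best assignment: Ridgeline→Machine M3, Talus→Machine M7, Granite→Machine M5, Nimbus→Machine M4, Cove→Machine M2, Larkspur→Machine M6 = 10274 ops/s.
Cove's own top instance is Machine M5 (1652 ops/s), but forcing Cove→Machine M5 and reassigning the rest optimally gives only 10068 ops/s — worse by 324.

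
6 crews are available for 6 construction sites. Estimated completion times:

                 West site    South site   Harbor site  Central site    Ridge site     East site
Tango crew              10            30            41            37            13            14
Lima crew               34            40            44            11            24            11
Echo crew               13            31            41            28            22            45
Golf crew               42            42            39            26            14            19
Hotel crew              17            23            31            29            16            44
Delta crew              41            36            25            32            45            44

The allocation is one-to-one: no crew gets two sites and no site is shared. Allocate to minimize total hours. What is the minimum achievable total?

This is the linear assignment problem.
Optimal: Tango crew→East site (14 hours), Lima crew→Central site (11 hours), Echo crew→West site (13 hours), Golf crew→Ridge site (14 hours), Hotel crew→South site (23 hours), Delta crew→Harbor site (25 hours) — total 14+11+13+14+23+25 = 100 hours.
Swapping Echo crew↔Lima crew (Echo crew→Central site 28 hours, Lima crew→West site 34 hours) adds 38.

Minimum total: 100 hours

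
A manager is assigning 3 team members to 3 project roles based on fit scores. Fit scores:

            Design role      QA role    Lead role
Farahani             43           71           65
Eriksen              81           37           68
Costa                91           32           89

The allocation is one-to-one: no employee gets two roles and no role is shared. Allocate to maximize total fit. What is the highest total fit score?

Optimal: Farahani→QA role (71 pts), Eriksen→Design role (81 pts), Costa→Lead role (89 pts) — total 71+81+89 = 241 pts.
Column-greedy (each role in turn goes to its best remaining employee) gives 230 pts, worse by 11.
Next-best assignment: Farahani→QA role, Eriksen→Lead role, Costa→Design role = 230 pts.
Swapping Farahani↔Costa (Farahani→Lead role 65 pts, Costa→QA role 32 pts) loses 63.
Every other assignment is strictly worse.

Maximum total: 241 pts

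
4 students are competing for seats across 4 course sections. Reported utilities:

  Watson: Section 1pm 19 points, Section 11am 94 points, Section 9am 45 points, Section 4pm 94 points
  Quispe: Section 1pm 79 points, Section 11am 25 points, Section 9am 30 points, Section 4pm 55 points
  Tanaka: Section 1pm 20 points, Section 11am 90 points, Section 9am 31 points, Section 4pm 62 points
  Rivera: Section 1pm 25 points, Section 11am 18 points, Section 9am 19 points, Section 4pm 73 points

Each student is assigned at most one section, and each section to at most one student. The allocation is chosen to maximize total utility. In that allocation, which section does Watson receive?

Watson receives Section 9am.

Optimal: Watson→Section 9am (45 points), Quispe→Section 1pm (79 points), Tanaka→Section 11am (90 points), Rivera→Section 4pm (73 points) — total 45+79+90+73 = 287 points.
Max-entry greedy (repeatedly take the single best remaining cell) gives 277 points, worse by 10.
Swapping Quispe↔Watson (Quispe→Section 9am 30 points, Watson→Section 1pm 19 points) loses 75.
Watson's own top section is Section 11am (94 points), but forcing Watson→Section 11am and reassigning the rest optimally gives only 277 points — worse by 10.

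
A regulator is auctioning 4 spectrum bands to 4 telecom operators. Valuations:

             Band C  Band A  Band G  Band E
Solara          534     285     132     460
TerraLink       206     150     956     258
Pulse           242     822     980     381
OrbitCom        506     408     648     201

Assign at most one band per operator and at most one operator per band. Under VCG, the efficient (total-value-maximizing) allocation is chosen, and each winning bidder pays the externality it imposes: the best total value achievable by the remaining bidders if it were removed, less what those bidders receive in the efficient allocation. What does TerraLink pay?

TerraLink pays $216M.

Efficient allocation: Solara→Band E ($460M), TerraLink→Band G ($956M), Pulse→Band A ($822M), OrbitCom→Band C ($506M); total welfare W = $2744M.
TerraLink receives Band G at value $956M, so the others get W − 956 = $1788M.
Without TerraLink: best allocation of the remaining 3 bidders over all 4 bands is Solara→Band C ($534M), Pulse→Band A ($822M), OrbitCom→Band G ($648M), total $2004M.
VCG payment = (others' best without TerraLink) − (others' welfare with TerraLink) = 2004 − 1788 = $216M.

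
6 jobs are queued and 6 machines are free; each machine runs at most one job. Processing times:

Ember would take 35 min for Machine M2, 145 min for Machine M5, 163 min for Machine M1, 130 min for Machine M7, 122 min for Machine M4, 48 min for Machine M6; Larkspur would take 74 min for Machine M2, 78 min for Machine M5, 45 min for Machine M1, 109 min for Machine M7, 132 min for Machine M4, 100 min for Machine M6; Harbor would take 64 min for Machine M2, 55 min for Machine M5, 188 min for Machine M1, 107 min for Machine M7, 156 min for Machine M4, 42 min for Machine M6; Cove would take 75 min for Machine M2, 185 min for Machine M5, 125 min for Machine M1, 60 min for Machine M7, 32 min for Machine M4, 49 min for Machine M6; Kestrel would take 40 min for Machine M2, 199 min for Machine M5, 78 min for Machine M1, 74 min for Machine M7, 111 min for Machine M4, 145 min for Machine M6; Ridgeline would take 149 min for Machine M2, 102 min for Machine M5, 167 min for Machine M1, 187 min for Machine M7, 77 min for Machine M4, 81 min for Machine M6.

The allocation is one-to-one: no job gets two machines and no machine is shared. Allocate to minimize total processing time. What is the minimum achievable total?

Treat this as an assignment problem: match each job to one machine.
Optimal: Ember→Machine M2 (35 min), Larkspur→Machine M1 (45 min), Harbor→Machine M5 (55 min), Cove→Machine M4 (32 min), Kestrel→Machine M7 (74 min), Ridgeline→Machine M6 (81 min) — total 35+45+55+32+74+81 = 322 min.
Next-best assignment: Ember→Machine M6, Larkspur→Machine M1, Harbor→Machine M5, Cove→Machine M7, Kestrel→Machine M2, Ridgeline→Machine M4 = 325 min.

Min total: 322 min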